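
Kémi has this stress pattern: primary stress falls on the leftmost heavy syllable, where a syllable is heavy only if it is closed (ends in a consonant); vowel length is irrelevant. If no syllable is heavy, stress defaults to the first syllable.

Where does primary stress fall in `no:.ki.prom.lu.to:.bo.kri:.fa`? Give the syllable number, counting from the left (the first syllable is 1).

Weights: 1 no: L, 2 ki L, 3 prom H, 4 lu L, 5 to: L, 6 bo L, 7 kri: L, 8 fa L.
Heavy syllables in the domain: 3. The leftmost is syllable 3 (prom).
Primary stress: syllable 3 → no:.ki.ˈprom.lu.to:.bo.kri:.fa.

3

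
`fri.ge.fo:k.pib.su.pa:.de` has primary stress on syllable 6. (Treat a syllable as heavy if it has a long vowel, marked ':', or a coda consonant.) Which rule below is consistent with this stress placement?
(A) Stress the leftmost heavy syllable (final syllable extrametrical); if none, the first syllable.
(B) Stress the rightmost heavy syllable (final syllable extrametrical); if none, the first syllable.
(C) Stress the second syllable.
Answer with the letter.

Rule A → syllable 3 (observed: 6).
Rule B → syllable 6 ✓.
Rule C → syllable 2 (observed: 6).

B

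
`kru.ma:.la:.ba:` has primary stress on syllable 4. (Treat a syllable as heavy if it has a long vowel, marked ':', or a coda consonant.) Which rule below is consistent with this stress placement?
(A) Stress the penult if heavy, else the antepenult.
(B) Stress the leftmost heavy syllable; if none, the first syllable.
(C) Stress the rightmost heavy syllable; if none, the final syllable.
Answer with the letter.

Rule A → syllable 3 (observed: 4).
Rule B → syllable 2 (observed: 4).
Rule C → syllable 4 ✓.

C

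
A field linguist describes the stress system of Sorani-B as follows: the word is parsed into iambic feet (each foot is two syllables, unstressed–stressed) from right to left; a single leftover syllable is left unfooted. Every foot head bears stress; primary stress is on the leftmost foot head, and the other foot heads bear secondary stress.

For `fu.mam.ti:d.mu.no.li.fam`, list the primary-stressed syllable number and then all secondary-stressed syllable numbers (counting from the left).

primary 3, secondary 5, 7

Parse right to left into iambic (σˈσ) feet: fu (mam.ˈti:d) (mu.ˈno) (li.ˈfam). Syllable 1 is left unfooted.
Foot heads (stressed positions): 3, 5, 7.
End Rule Leftmost: primary stress on the leftmost head = syllable 3.
Secondary stress on 5, 7: fu.mam.ˈti:d.mu.ˌno.li.ˌfam.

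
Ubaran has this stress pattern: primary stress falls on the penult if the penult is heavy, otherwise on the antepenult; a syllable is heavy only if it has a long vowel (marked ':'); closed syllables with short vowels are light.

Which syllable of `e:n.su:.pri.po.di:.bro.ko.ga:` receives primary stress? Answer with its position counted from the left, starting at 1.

Weights: 6 bro L, 7 ko L, 8 ga: H.
The penult (syllable 7, ko) is light, so stress falls on the antepenult (syllable 6, bro).
Primary stress: syllable 6 → e:n.su:.pri.po.di:.ˈbro.ko.ga:.

6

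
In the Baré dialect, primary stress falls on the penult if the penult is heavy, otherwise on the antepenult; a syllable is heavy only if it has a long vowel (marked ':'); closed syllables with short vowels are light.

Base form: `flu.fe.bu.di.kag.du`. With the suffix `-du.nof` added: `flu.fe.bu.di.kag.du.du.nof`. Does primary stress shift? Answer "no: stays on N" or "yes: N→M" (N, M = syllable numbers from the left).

Base `flu.fe.bu.di.kag.du` (6 syllables):
  Weights: 4 di L, 5 kag L, 6 du L.
  The penult (syllable 5, kag) is light, so stress falls on the antepenult (syllable 4, di).
  → primary stress on syllable 4.
Suffixed `flu.fe.bu.di.kag.du.du.nof` (8 syllables):
  Weights: 6 du L, 7 du L, 8 nof L.
  The penult (syllable 7, du) is light, so stress falls on the antepenult (syllable 6, du).
  → primary stress on syllable 6.

yes: 4→6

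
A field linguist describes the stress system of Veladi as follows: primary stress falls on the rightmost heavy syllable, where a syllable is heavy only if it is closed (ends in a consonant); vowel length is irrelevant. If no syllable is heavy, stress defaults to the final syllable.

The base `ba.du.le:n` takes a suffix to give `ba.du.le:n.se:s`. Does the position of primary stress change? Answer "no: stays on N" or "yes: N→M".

Base `ba.du.le:n` (3 syllables):
  Weights: 1 ba L, 2 du L, 3 le:n H.
  Heavy syllables in the domain: 3. The rightmost is syllable 3 (le:n).
  → primary stress on syllable 3.
Suffixed `ba.du.le:n.se:s` (4 syllables):
  Weights: 1 ba L, 2 du L, 3 le:n H, 4 se:s H.
  Heavy syllables in the domain: 3, 4. The rightmost is syllable 4 (se:s).
  → primary stress on syllable 4.

yes: 3→4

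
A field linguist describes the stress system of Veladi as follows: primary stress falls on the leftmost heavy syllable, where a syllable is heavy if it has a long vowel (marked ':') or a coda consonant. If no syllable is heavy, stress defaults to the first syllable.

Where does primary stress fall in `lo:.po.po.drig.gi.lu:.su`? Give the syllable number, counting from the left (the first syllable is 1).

1

Weights: 1 lo: H, 2 po L, 3 po L, 4 drig H, 5 gi L, 6 lu: H, 7 su L.
Heavy syllables in the domain: 1, 4, 6. The leftmost is syllable 1 (lo:).
Primary stress: syllable 1 → ˈlo:.po.po.drig.gi.lu:.su.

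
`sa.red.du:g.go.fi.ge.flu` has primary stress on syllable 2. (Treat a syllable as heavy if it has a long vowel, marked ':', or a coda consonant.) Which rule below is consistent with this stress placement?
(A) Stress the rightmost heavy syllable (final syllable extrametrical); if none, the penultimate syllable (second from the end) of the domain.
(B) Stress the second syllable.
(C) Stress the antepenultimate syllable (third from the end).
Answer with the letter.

B

Rule A → syllable 3 (observed: 2).
Rule B → syllable 2 ✓.
Rule C → syllable 5 (observed: 2).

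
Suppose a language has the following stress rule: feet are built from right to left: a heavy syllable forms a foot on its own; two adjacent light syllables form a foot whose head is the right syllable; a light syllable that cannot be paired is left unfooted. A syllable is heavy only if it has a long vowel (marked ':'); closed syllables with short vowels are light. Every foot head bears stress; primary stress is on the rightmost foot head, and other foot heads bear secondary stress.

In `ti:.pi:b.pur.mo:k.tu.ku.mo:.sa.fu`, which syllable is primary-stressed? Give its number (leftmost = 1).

Weights: 1 ti: H, 2 pi:b H, 3 pur L, 4 mo:k H, 5 tu L, 6 ku L, 7 mo: H, 8 sa L, 9 fu L.
Parse right to left (heavy = foot alone; LL = one foot; stranded L unfooted): (ˈti:) (ˈpi:b) pur (ˈmo:k) (tu.ˈku) (ˈmo:) (sa.ˈfu).
Foot heads: 1, 2, 4, 6, 7, 9.
Primary stress on the rightmost head = syllable 9.
Primary stress: syllable 9 → ti:.pi:b.pur.mo:k.tu.ku.mo:.sa.ˈfu.

9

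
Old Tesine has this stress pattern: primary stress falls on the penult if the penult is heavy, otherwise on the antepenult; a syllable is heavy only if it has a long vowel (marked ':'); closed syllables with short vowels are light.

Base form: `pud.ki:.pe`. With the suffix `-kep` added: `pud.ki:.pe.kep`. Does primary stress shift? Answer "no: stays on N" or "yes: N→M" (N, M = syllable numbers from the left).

no: stays on 2

Base `pud.ki:.pe` (3 syllables):
  Weights: 1 pud L, 2 ki: H, 3 pe L.
  The penult (syllable 2, ki:) is heavy, so it takes stress.
  → primary stress on syllable 2.
Suffixed `pud.ki:.pe.kep` (4 syllables):
  Weights: 2 ki: H, 3 pe L, 4 kep L.
  The penult (syllable 3, pe) is light, so stress falls on the antepenult (syllable 2, ki:).
  → primary stress on syllable 2.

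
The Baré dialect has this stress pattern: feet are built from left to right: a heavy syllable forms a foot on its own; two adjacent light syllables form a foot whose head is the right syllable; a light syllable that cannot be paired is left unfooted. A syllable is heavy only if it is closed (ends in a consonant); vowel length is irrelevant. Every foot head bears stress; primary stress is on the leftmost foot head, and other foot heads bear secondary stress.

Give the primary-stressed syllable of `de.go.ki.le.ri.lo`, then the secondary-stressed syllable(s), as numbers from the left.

Weights: 1 de L, 2 go L, 3 ki L, 4 le L, 5 ri L, 6 lo L.
Parse left to right (heavy = foot alone; LL = one foot; stranded L unfooted): (de.ˈgo) (ki.ˈle) (ri.ˈlo).
Foot heads: 2, 4, 6.
Primary stress on the leftmost head = syllable 2.
Secondary stress on 4, 6: de.ˈgo.ki.ˌle.ri.ˌlo.

primary 2, secondary 4, 6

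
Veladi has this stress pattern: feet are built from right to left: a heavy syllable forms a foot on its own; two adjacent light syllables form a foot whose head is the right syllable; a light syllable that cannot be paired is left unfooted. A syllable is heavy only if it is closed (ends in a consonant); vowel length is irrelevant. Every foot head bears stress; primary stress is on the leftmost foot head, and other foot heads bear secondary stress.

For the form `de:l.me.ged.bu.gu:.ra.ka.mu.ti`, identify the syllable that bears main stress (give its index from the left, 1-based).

Weights: 1 de:l H, 2 me L, 3 ged H, 4 bu L, 5 gu: L, 6 ra L, 7 ka L, 8 mu L, 9 ti L.
Parse right to left (heavy = foot alone; LL = one foot; stranded L unfooted): (ˈde:l) me (ˈged) (bu.ˈgu:) (ra.ˈka) (mu.ˈti).
Foot heads: 1, 3, 5, 7, 9.
Primary stress on the leftmost head = syllable 1.
Primary stress: syllable 1 → ˈde:l.me.ged.bu.gu:.ra.ka.mu.ti.

1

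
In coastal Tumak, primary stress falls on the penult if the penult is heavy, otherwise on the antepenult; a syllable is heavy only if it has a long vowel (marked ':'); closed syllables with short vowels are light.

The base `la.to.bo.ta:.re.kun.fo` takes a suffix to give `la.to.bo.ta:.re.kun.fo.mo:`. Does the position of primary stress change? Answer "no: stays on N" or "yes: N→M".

Base `la.to.bo.ta:.re.kun.fo` (7 syllables):
  Weights: 5 re L, 6 kun L, 7 fo L.
  The penult (syllable 6, kun) is light, so stress falls on the antepenult (syllable 5, re).
  → primary stress on syllable 5.
Suffixed `la.to.bo.ta:.re.kun.fo.mo:` (8 syllables):
  Weights: 6 kun L, 7 fo L, 8 mo: H.
  The penult (syllable 7, fo) is light, so stress falls on the antepenult (syllable 6, kun).
  → primary stress on syllable 6.

yes: 5→6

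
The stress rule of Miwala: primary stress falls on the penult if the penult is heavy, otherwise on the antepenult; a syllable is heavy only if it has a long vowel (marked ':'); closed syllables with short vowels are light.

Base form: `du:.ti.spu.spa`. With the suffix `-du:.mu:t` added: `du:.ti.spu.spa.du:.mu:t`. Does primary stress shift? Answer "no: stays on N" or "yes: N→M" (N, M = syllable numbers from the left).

yes: 2→5

Base `du:.ti.spu.spa` (4 syllables):
  Weights: 2 ti L, 3 spu L, 4 spa L.
  The penult (syllable 3, spu) is light, so stress falls on the antepenult (syllable 2, ti).
  → primary stress on syllable 2.
Suffixed `du:.ti.spu.spa.du:.mu:t` (6 syllables):
  Weights: 4 spa L, 5 du: H, 6 mu:t H.
  The penult (syllable 5, du:) is heavy, so it takes stress.
  → primary stress on syllable 5.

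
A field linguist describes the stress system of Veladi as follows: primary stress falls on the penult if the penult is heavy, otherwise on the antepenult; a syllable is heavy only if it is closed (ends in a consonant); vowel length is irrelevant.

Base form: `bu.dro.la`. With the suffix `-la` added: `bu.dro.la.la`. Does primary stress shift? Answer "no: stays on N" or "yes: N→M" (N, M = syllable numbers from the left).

yes: 1→2

Base `bu.dro.la` (3 syllables):
  Weights: 1 bu L, 2 dro L, 3 la L.
  The penult (syllable 2, dro) is light, so stress falls on the antepenult (syllable 1, bu).
  → primary stress on syllable 1.
Suffixed `bu.dro.la.la` (4 syllables):
  Weights: 2 dro L, 3 la L, 4 la L.
  The penult (syllable 3, la) is light, so stress falls on the antepenult (syllable 2, dro).
  → primary stress on syllable 2.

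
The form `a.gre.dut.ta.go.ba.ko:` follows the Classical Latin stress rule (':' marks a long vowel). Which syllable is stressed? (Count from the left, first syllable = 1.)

Classical Latin: stress the penult if heavy (long vowel or closed), else the antepenult.
Weights: 5 go L, 6 ba L, 7 ko: H.
The penult (syllable 6, ba) is light, so stress falls on the antepenult (syllable 5, go).
Stress on syllable 5: a.gre.dut.ta.ˈgo.ba.ko:.

5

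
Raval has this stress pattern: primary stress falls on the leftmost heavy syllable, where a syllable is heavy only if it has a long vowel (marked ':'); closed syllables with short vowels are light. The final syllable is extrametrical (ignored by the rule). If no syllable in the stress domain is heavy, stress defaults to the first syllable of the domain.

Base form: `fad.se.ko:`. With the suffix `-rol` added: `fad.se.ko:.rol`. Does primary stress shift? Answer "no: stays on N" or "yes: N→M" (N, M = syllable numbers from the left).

yes: 1→3

Base `fad.se.ko:` (3 syllables):
  The final syllable (3, ko:) is extrametrical; the stress domain is syllables 1–2.
  Weights: 1 fad L, 2 se L.
  No heavy syllable in the domain; default to the first syllable of the domain = syllable 1.
  → primary stress on syllable 1.
Suffixed `fad.se.ko:.rol` (4 syllables):
  The final syllable (4, rol) is extrametrical; the stress domain is syllables 1–3.
  Weights: 1 fad L, 2 se L, 3 ko: H.
  Heavy syllables in the domain: 3. The leftmost is syllable 3 (ko:).
  → primary stress on syllable 3.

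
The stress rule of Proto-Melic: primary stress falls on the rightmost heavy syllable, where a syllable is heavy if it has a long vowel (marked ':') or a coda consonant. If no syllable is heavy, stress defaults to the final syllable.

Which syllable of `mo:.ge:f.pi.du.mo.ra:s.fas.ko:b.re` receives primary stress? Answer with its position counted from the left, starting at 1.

8

Weights: 1 mo: H, 2 ge:f H, 3 pi L, 4 du L, 5 mo L, 6 ra:s H, 7 fas H, 8 ko:b H, 9 re L.
Heavy syllables in the domain: 1, 2, 6, 7, 8. The rightmost is syllable 8 (ko:b).
Primary stress: syllable 8 → mo:.ge:f.pi.du.mo.ra:s.fas.ˈko:b.re.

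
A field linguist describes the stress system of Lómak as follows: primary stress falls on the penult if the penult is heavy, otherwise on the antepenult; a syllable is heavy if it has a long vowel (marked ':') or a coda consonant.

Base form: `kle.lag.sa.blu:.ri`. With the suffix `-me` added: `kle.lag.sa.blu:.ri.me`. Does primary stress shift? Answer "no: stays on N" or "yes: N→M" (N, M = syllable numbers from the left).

Base `kle.lag.sa.blu:.ri` (5 syllables):
  Weights: 3 sa L, 4 blu: H, 5 ri L.
  The penult (syllable 4, blu:) is heavy, so it takes stress.
  → primary stress on syllable 4.
Suffixed `kle.lag.sa.blu:.ri.me` (6 syllables):
  Weights: 4 blu: H, 5 ri L, 6 me L.
  The penult (syllable 5, ri) is light, so stress falls on the antepenult (syllable 4, blu:).
  → primary stress on syllable 4.

no: stays on 4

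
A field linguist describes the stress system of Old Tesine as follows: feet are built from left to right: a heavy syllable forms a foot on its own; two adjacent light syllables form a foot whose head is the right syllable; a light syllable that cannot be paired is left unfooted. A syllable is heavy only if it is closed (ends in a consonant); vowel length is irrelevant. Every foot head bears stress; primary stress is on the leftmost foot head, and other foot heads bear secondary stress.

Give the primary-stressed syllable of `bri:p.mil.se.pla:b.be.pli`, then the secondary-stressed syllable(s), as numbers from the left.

Weights: 1 bri:p H, 2 mil H, 3 se L, 4 pla:b H, 5 be L, 6 pli L.
Parse left to right (heavy = foot alone; LL = one foot; stranded L unfooted): (ˈbri:p) (ˈmil) se (ˈpla:b) (be.ˈpli).
Foot heads: 1, 2, 4, 6.
Primary stress on the leftmost head = syllable 1.
Secondary stress on 2, 4, 6: ˈbri:p.ˌmil.se.ˌpla:b.be.ˌpli.

primary 1, secondary 2, 4, 6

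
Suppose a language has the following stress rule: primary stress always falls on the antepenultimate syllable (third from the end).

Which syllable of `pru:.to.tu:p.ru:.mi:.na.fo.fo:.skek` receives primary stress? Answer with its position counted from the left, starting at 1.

The word has 9 syllables; the antepenultimate syllable (third from the end) is syllable 7 (fo).
Primary stress: syllable 7 → pru:.to.tu:p.ru:.mi:.na.ˈfo.fo:.skek.

7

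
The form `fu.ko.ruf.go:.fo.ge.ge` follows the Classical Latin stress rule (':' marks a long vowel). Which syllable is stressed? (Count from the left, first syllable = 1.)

Classical Latin: stress the penult if heavy (long vowel or closed), else the antepenult.
Weights: 5 fo L, 6 ge L, 7 ge L.
The penult (syllable 6, ge) is light, so stress falls on the antepenult (syllable 5, fo).
Stress on syllable 5: fu.ko.ruf.go:.ˈfo.ge.ge.

5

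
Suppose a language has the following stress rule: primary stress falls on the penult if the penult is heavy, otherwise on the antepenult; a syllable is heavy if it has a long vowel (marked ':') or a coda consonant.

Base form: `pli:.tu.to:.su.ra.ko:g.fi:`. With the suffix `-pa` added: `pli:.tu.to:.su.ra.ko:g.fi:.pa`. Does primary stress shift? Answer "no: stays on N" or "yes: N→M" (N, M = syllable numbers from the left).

Base `pli:.tu.to:.su.ra.ko:g.fi:` (7 syllables):
  Weights: 5 ra L, 6 ko:g H, 7 fi: H.
  The penult (syllable 6, ko:g) is heavy, so it takes stress.
  → primary stress on syllable 6.
Suffixed `pli:.tu.to:.su.ra.ko:g.fi:.pa` (8 syllables):
  Weights: 6 ko:g H, 7 fi: H, 8 pa L.
  The penult (syllable 7, fi:) is heavy, so it takes stress.
  → primary stress on syllable 7.

yes: 6→7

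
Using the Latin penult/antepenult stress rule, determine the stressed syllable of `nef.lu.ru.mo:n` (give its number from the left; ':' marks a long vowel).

2

Classical Latin: stress the penult if heavy (long vowel or closed), else the antepenult.
Weights: 2 lu L, 3 ru L, 4 mo:n H.
The penult (syllable 3, ru) is light, so stress falls on the antepenult (syllable 2, lu).
Stress on syllable 2: nef.ˈlu.ru.mo:n.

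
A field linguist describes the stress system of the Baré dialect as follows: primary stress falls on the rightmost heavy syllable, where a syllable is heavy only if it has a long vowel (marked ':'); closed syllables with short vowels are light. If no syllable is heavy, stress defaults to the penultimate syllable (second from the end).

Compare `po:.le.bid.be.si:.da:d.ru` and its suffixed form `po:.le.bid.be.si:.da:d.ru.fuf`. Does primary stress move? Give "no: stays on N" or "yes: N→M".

no: stays on 6

Base `po:.le.bid.be.si:.da:d.ru` (7 syllables):
  Weights: 1 po: H, 2 le L, 3 bid L, 4 be L, 5 si: H, 6 da:d H, 7 ru L.
  Heavy syllables in the domain: 1, 5, 6. The rightmost is syllable 6 (da:d).
  → primary stress on syllable 6.
Suffixed `po:.le.bid.be.si:.da:d.ru.fuf` (8 syllables):
  Weights: 1 po: H, 2 le L, 3 bid L, 4 be L, 5 si: H, 6 da:d H, 7 ru L, 8 fuf L.
  Heavy syllables in the domain: 1, 5, 6. The rightmost is syllable 6 (da:d).
  → primary stress on syllable 6.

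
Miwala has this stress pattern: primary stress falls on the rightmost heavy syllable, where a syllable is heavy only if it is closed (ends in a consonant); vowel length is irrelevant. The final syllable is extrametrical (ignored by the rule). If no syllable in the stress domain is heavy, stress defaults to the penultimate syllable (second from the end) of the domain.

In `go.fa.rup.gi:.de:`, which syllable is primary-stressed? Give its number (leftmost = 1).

3

The final syllable (5, de:) is extrametrical; the stress domain is syllables 1–4.
Weights: 1 go L, 2 fa L, 3 rup H, 4 gi: L.
Heavy syllables in the domain: 3. The rightmost is syllable 3 (rup).
Primary stress: syllable 3 → go.fa.ˈrup.gi:.de:.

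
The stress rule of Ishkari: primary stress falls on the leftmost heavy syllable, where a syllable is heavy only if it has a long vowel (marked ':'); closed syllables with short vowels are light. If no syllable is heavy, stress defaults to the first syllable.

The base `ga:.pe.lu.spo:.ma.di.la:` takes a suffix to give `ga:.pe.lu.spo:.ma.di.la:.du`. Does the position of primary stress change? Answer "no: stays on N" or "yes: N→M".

no: stays on 1

Base `ga:.pe.lu.spo:.ma.di.la:` (7 syllables):
  Weights: 1 ga: H, 2 pe L, 3 lu L, 4 spo: H, 5 ma L, 6 di L, 7 la: H.
  Heavy syllables in the domain: 1, 4, 7. The leftmost is syllable 1 (ga:).
  → primary stress on syllable 1.
Suffixed `ga:.pe.lu.spo:.ma.di.la:.du` (8 syllables):
  Weights: 1 ga: H, 2 pe L, 3 lu L, 4 spo: H, 5 ma L, 6 di L, 7 la: H, 8 du L.
  Heavy syllables in the domain: 1, 4, 7. The leftmost is syllable 1 (ga:).
  → primary stress on syllable 1.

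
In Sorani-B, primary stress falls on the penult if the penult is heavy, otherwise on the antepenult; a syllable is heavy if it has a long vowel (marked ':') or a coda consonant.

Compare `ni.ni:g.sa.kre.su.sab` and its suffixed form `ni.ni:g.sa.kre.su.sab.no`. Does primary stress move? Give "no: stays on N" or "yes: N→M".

yes: 4→6

Base `ni.ni:g.sa.kre.su.sab` (6 syllables):
  Weights: 4 kre L, 5 su L, 6 sab H.
  The penult (syllable 5, su) is light, so stress falls on the antepenult (syllable 4, kre).
  → primary stress on syllable 4.
Suffixed `ni.ni:g.sa.kre.su.sab.no` (7 syllables):
  Weights: 5 su L, 6 sab H, 7 no L.
  The penult (syllable 6, sab) is heavy, so it takes stress.
  → primary stress on syllable 6.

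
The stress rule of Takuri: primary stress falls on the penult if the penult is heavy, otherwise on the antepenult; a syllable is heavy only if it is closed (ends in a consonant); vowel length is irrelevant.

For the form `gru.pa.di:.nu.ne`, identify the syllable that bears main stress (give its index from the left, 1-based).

3

Weights: 3 di: L, 4 nu L, 5 ne L.
The penult (syllable 4, nu) is light, so stress falls on the antepenult (syllable 3, di:).
Primary stress: syllable 3 → gru.pa.ˈdi:.nu.ne.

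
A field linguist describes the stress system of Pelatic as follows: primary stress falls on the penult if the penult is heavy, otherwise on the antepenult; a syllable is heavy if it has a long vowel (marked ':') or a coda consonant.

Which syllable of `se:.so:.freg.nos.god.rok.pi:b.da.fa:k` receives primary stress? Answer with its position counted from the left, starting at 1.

7

Weights: 7 pi:b H, 8 da L, 9 fa:k H.
The penult (syllable 8, da) is light, so stress falls on the antepenult (syllable 7, pi:b).
Primary stress: syllable 7 → se:.so:.freg.nos.god.rok.ˈpi:b.da.fa:k.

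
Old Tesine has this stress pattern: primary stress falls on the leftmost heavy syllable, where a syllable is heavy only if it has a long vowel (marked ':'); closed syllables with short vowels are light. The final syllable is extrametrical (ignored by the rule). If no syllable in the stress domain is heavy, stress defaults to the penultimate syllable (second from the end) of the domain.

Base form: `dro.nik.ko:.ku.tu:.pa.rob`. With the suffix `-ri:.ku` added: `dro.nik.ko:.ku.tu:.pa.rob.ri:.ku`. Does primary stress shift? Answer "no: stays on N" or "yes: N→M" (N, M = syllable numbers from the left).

no: stays on 3

Base `dro.nik.ko:.ku.tu:.pa.rob` (7 syllables):
  The final syllable (7, rob) is extrametrical; the stress domain is syllables 1–6.
  Weights: 1 dro L, 2 nik L, 3 ko: H, 4 ku L, 5 tu: H, 6 pa L.
  Heavy syllables in the domain: 3, 5. The leftmost is syllable 3 (ko:).
  → primary stress on syllable 3.
Suffixed `dro.nik.ko:.ku.tu:.pa.rob.ri:.ku` (9 syllables):
  The final syllable (9, ku) is extrametrical; the stress domain is syllables 1–8.
  Weights: 1 dro L, 2 nik L, 3 ko: H, 4 ku L, 5 tu: H, 6 pa L, 7 rob L, 8 ri: H.
  Heavy syllables in the domain: 3, 5, 8. The leftmost is syllable 3 (ko:).
  → primary stress on syllable 3.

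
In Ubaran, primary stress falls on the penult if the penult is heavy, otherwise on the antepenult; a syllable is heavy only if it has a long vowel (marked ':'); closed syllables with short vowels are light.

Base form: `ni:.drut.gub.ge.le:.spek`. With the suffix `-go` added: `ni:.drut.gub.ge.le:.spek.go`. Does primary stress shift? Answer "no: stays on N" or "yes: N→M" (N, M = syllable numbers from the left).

no: stays on 5

Base `ni:.drut.gub.ge.le:.spek` (6 syllables):
  Weights: 4 ge L, 5 le: H, 6 spek L.
  The penult (syllable 5, le:) is heavy, so it takes stress.
  → primary stress on syllable 5.
Suffixed `ni:.drut.gub.ge.le:.spek.go` (7 syllables):
  Weights: 5 le: H, 6 spek L, 7 go L.
  The penult (syllable 6, spek) is light, so stress falls on the antepenult (syllable 5, le:).
  → primary stress on syllable 5.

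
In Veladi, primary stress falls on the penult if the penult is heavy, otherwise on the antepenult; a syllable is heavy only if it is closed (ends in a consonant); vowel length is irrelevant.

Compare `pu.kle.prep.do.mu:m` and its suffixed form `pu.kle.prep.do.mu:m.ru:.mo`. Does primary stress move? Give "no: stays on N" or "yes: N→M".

Base `pu.kle.prep.do.mu:m` (5 syllables):
  Weights: 3 prep H, 4 do L, 5 mu:m H.
  The penult (syllable 4, do) is light, so stress falls on the antepenult (syllable 3, prep).
  → primary stress on syllable 3.
Suffixed `pu.kle.prep.do.mu:m.ru:.mo` (7 syllables):
  Weights: 5 mu:m H, 6 ru: L, 7 mo L.
  The penult (syllable 6, ru:) is light, so stress falls on the antepenult (syllable 5, mu:m).
  → primary stress on syllable 5.

yes: 3→5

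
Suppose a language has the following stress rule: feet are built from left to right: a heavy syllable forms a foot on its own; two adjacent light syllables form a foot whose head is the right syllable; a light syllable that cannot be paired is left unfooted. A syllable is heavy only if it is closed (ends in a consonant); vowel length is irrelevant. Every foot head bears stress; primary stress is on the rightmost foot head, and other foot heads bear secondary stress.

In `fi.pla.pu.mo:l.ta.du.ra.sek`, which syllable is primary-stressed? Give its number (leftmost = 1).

8

Weights: 1 fi L, 2 pla L, 3 pu L, 4 mo:l H, 5 ta L, 6 du L, 7 ra L, 8 sek H.
Parse left to right (heavy = foot alone; LL = one foot; stranded L unfooted): (fi.ˈpla) pu (ˈmo:l) (ta.ˈdu) ra (ˈsek).
Foot heads: 2, 4, 6, 8.
Primary stress on the rightmost head = syllable 8.
Primary stress: syllable 8 → fi.pla.pu.mo:l.ta.du.ra.ˈsek.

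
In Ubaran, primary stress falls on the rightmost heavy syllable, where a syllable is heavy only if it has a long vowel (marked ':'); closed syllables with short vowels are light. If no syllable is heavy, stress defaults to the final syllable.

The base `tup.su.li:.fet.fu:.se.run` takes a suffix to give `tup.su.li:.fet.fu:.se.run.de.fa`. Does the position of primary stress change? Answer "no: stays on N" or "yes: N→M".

Base `tup.su.li:.fet.fu:.se.run` (7 syllables):
  Weights: 1 tup L, 2 su L, 3 li: H, 4 fet L, 5 fu: H, 6 se L, 7 run L.
  Heavy syllables in the domain: 3, 5. The rightmost is syllable 5 (fu:).
  → primary stress on syllable 5.
Suffixed `tup.su.li:.fet.fu:.se.run.de.fa` (9 syllables):
  Weights: 1 tup L, 2 su L, 3 li: H, 4 fet L, 5 fu: H, 6 se L, 7 run L, 8 de L, 9 fa L.
  Heavy syllables in the domain: 3, 5. The rightmost is syllable 5 (fu:).
  → primary stress on syllable 5.

no: stays on 5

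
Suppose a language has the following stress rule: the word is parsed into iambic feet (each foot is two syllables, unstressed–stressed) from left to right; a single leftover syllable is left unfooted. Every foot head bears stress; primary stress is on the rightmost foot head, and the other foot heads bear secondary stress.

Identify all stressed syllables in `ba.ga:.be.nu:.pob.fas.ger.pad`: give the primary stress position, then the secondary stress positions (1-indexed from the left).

Parse left to right into iambic (σˈσ) feet: (ba.ˈga:) (be.ˈnu:) (pob.ˈfas) (ger.ˈpad).
Foot heads (stressed positions): 2, 4, 6, 8.
End Rule Rightmost: primary stress on the rightmost head = syllable 8.
Secondary stress on 2, 4, 6: ba.ˌga:.be.ˌnu:.pob.ˌfas.ger.ˈpad.

primary 8, secondary 2, 4, 6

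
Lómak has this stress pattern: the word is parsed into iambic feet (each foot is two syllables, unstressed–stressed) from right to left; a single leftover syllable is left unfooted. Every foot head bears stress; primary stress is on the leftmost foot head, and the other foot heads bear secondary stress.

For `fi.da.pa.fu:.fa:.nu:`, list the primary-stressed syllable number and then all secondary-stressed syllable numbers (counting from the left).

Parse right to left into iambic (σˈσ) feet: (fi.ˈda) (pa.ˈfu:) (fa:.ˈnu:).
Foot heads (stressed positions): 2, 4, 6.
End Rule Leftmost: primary stress on the leftmost head = syllable 2.
Secondary stress on 4, 6: fi.ˈda.pa.ˌfu:.fa:.ˌnu:.

primary 2, secondary 4, 6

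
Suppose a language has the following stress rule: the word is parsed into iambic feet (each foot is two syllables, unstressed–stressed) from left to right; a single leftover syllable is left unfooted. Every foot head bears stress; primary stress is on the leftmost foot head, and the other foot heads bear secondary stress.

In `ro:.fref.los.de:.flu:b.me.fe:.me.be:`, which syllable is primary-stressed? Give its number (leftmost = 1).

2

Parse left to right into iambic (σˈσ) feet: (ro:.ˈfref) (los.ˈde:) (flu:b.ˈme) (fe:.ˈme) be:. Syllable 9 is left unfooted.
Foot heads (stressed positions): 2, 4, 6, 8.
End Rule Leftmost: primary stress on the leftmost head = syllable 2.
Primary stress: syllable 2 → ro:.ˈfref.los.de:.flu:b.me.fe:.me.be:.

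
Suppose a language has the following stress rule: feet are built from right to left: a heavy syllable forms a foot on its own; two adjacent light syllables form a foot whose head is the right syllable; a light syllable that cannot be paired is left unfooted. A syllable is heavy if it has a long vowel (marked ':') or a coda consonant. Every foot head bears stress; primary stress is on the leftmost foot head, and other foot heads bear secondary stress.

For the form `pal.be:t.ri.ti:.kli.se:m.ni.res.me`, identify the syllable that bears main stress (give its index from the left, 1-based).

1

Weights: 1 pal H, 2 be:t H, 3 ri L, 4 ti: H, 5 kli L, 6 se:m H, 7 ni L, 8 res H, 9 me L.
Parse right to left (heavy = foot alone; LL = one foot; stranded L unfooted): (ˈpal) (ˈbe:t) ri (ˈti:) kli (ˈse:m) ni (ˈres) me.
Foot heads: 1, 2, 4, 6, 8.
Primary stress on the leftmost head = syllable 1.
Primary stress: syllable 1 → ˈpal.be:t.ri.ti:.kli.se:m.ni.res.me.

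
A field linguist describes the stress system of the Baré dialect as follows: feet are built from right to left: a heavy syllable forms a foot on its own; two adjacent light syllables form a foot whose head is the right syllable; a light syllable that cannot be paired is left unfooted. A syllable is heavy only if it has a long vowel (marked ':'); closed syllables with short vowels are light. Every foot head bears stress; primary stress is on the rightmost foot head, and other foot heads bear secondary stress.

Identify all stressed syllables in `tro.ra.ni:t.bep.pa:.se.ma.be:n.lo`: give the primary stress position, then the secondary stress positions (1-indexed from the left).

primary 8, secondary 2, 3, 5, 7

Weights: 1 tro L, 2 ra L, 3 ni:t H, 4 bep L, 5 pa: H, 6 se L, 7 ma L, 8 be:n H, 9 lo L.
Parse right to left (heavy = foot alone; LL = one foot; stranded L unfooted): (tro.ˈra) (ˈni:t) bep (ˈpa:) (se.ˈma) (ˈbe:n) lo.
Foot heads: 2, 3, 5, 7, 8.
Primary stress on the rightmost head = syllable 8.
Secondary stress on 2, 3, 5, 7: tro.ˌra.ˌni:t.bep.ˌpa:.se.ˌma.ˈbe:n.lo.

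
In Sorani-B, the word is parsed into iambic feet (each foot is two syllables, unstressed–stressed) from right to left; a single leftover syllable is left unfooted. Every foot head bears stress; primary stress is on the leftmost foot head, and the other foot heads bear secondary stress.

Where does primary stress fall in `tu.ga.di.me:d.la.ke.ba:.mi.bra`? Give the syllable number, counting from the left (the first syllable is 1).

Parse right to left into iambic (σˈσ) feet: tu (ga.ˈdi) (me:d.ˈla) (ke.ˈba:) (mi.ˈbra). Syllable 1 is left unfooted.
Foot heads (stressed positions): 3, 5, 7, 9.
End Rule Leftmost: primary stress on the leftmost head = syllable 3.
Primary stress: syllable 3 → tu.ga.ˈdi.me:d.la.ke.ba:.mi.bra.

3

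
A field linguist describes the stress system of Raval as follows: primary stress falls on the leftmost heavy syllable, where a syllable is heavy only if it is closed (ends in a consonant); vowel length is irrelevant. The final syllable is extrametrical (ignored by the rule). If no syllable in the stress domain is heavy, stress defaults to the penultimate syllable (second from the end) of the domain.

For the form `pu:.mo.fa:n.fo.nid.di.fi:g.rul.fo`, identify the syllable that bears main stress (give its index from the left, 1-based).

3

The final syllable (9, fo) is extrametrical; the stress domain is syllables 1–8.
Weights: 1 pu: L, 2 mo L, 3 fa:n H, 4 fo L, 5 nid H, 6 di L, 7 fi:g H, 8 rul H.
Heavy syllables in the domain: 3, 5, 7, 8. The leftmost is syllable 3 (fa:n).
Primary stress: syllable 3 → pu:.mo.ˈfa:n.fo.nid.di.fi:g.rul.fo.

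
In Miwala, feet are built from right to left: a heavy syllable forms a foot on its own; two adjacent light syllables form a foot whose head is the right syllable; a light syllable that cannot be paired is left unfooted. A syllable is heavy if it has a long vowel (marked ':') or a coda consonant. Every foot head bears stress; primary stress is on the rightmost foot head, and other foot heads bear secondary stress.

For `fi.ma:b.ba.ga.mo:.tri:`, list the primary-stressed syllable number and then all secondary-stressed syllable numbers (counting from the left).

primary 6, secondary 2, 4, 5

Weights: 1 fi L, 2 ma:b H, 3 ba L, 4 ga L, 5 mo: H, 6 tri: H.
Parse right to left (heavy = foot alone; LL = one foot; stranded L unfooted): fi (ˈma:b) (ba.ˈga) (ˈmo:) (ˈtri:).
Foot heads: 2, 4, 5, 6.
Primary stress on the rightmost head = syllable 6.
Secondary stress on 2, 4, 5: fi.ˌma:b.ba.ˌga.ˌmo:.ˈtri:.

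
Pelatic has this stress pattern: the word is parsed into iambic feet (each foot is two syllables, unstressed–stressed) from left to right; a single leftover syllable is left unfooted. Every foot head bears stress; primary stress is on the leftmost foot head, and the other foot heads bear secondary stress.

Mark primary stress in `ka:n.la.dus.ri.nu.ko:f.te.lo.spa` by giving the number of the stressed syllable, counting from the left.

Parse left to right into iambic (σˈσ) feet: (ka:n.ˈla) (dus.ˈri) (nu.ˈko:f) (te.ˈlo) spa. Syllable 9 is left unfooted.
Foot heads (stressed positions): 2, 4, 6, 8.
End Rule Leftmost: primary stress on the leftmost head = syllable 2.
Primary stress: syllable 2 → ka:n.ˈla.dus.ri.nu.ko:f.te.lo.spa.

2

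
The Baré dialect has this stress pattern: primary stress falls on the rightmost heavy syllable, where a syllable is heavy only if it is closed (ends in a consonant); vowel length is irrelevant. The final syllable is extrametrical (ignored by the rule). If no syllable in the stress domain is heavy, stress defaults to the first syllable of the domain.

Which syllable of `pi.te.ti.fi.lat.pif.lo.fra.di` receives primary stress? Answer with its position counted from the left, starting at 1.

6

The final syllable (9, di) is extrametrical; the stress domain is syllables 1–8.
Weights: 1 pi L, 2 te L, 3 ti L, 4 fi L, 5 lat H, 6 pif H, 7 lo L, 8 fra L.
Heavy syllables in the domain: 5, 6. The rightmost is syllable 6 (pif).
Primary stress: syllable 6 → pi.te.ti.fi.lat.ˈpif.lo.fra.di.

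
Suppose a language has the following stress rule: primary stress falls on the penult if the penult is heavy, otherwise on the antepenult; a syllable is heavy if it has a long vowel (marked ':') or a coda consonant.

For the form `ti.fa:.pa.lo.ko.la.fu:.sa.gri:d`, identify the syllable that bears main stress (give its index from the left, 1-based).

Weights: 7 fu: H, 8 sa L, 9 gri:d H.
The penult (syllable 8, sa) is light, so stress falls on the antepenult (syllable 7, fu:).
Primary stress: syllable 7 → ti.fa:.pa.lo.ko.la.ˈfu:.sa.gri:d.

7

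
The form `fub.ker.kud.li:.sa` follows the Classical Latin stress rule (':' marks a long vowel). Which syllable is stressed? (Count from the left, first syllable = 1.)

4

Classical Latin: stress the penult if heavy (long vowel or closed), else the antepenult.
Weights: 3 kud H, 4 li: H, 5 sa L.
The penult (syllable 4, li:) is heavy, so it takes stress.
Stress on syllable 4: fub.ker.kud.ˈli:.sa.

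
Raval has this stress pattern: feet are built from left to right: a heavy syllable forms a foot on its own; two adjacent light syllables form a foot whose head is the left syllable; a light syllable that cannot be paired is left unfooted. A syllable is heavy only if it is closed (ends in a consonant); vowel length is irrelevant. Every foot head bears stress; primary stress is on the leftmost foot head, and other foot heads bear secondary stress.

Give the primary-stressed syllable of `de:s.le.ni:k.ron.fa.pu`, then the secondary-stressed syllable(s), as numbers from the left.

primary 1, secondary 3, 4, 5

Weights: 1 de:s H, 2 le L, 3 ni:k H, 4 ron H, 5 fa L, 6 pu L.
Parse left to right (heavy = foot alone; LL = one foot; stranded L unfooted): (ˈde:s) le (ˈni:k) (ˈron) (ˈfa.pu).
Foot heads: 1, 3, 4, 5.
Primary stress on the leftmost head = syllable 1.
Secondary stress on 3, 4, 5: ˈde:s.le.ˌni:k.ˌron.ˌfa.pu.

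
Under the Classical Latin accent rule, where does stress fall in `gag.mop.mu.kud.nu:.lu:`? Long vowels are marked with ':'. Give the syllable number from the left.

Classical Latin: stress the penult if heavy (long vowel or closed), else the antepenult.
Weights: 4 kud H, 5 nu: H, 6 lu: H.
The penult (syllable 5, nu:) is heavy, so it takes stress.
Stress on syllable 5: gag.mop.mu.kud.ˈnu:.lu:.

5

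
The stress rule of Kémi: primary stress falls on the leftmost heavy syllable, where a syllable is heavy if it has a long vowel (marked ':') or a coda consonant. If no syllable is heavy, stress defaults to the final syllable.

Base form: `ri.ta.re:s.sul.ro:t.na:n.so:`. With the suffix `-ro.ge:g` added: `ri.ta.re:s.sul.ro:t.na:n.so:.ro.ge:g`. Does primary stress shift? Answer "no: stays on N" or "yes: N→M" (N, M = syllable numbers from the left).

Base `ri.ta.re:s.sul.ro:t.na:n.so:` (7 syllables):
  Weights: 1 ri L, 2 ta L, 3 re:s H, 4 sul H, 5 ro:t H, 6 na:n H, 7 so: H.
  Heavy syllables in the domain: 3, 4, 5, 6, 7. The leftmost is syllable 3 (re:s).
  → primary stress on syllable 3.
Suffixed `ri.ta.re:s.sul.ro:t.na:n.so:.ro.ge:g` (9 syllables):
  Weights: 1 ri L, 2 ta L, 3 re:s H, 4 sul H, 5 ro:t H, 6 na:n H, 7 so: H, 8 ro L, 9 ge:g H.
  Heavy syllables in the domain: 3, 4, 5, 6, 7, 9. The leftmost is syllable 3 (re:s).
  → primary stress on syllable 3.

no: stays on 3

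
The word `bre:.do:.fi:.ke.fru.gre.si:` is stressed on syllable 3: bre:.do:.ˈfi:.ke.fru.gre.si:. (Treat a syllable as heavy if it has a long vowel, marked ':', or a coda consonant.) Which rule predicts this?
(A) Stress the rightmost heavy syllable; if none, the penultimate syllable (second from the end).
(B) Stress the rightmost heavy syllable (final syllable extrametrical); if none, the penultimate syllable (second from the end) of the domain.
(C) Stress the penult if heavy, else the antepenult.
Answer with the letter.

Rule A → syllable 7 (observed: 3).
Rule B → syllable 3 ✓.
Rule C → syllable 5 (observed: 3).

B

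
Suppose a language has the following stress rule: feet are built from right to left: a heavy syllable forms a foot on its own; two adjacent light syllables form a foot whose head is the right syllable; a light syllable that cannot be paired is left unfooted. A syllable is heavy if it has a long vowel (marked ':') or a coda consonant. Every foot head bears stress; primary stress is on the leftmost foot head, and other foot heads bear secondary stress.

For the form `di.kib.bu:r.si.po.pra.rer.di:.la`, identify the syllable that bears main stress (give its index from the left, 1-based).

2

Weights: 1 di L, 2 kib H, 3 bu:r H, 4 si L, 5 po L, 6 pra L, 7 rer H, 8 di: H, 9 la L.
Parse right to left (heavy = foot alone; LL = one foot; stranded L unfooted): di (ˈkib) (ˈbu:r) si (po.ˈpra) (ˈrer) (ˈdi:) la.
Foot heads: 2, 3, 6, 7, 8.
Primary stress on the leftmost head = syllable 2.
Primary stress: syllable 2 → di.ˈkib.bu:r.si.po.pra.rer.di:.la.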